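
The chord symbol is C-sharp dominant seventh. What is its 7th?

B

Root of C-sharp dominant seventh = C-sharp. The 7th is a minor 7th: C-sharp up a minor 7th → B.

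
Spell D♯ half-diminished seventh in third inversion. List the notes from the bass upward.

D♯ half-diminished seventh = D-sharp–F-sharp–A–C-sharp; third inversion → seventh (C-sharp) lowest.

C-sharp, D-sharp, F-sharp, A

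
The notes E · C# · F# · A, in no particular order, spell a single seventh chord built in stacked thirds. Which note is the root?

Stacking in thirds gives F# – A – C# – E, so F# is the root — F# minor seventh.

F#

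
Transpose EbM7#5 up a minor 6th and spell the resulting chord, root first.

Cb Eb G Bb

Transposed root: Eb → Cb (minor 6th up). So we spell Cb augmented major seventh:
root → Cb
3rd (major 3rd) → Eb
5th (augmented 5th) → G
7th (major 7th) → Bb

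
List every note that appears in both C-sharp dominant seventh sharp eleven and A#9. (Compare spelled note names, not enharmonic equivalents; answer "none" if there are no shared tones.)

C-sharp dominant seventh sharp eleven: C♯ E♯ G♯ B F𝄪
A#9: A♯ C𝄪 E♯ G♯ B♯
Common to both → E♯, G♯.

E♯ G♯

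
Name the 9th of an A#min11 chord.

A#min11 is built on A♯; its 9th is a major 9th above the root.
A second above A uses the letter B, and the major 9th above A♯ is B♯.

B♯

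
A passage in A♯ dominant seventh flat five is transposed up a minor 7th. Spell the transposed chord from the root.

A# up a minor 7th → G#. New chord: G# dominant seventh flat five.
G# — root
B# — major 3rd
D — diminished 5th
F# — minor 7th

G#, B#, D, F#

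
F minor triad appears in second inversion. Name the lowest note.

C

F minor triad in root position is F–A-flat–C.
Second inversion places the fifth in the bass, which is C.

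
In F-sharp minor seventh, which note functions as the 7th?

E

Root of F-sharp minor seventh = F#. The 7th is a minor 7th: F# up a minor 7th → E.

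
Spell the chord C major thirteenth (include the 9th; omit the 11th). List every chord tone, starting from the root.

C, E, G, B, D, A

Root C, quality major thirteenth:
C — root
E — major 3rd
G — perfect 5th
B — major 7th
D — major 9th
A — major 13th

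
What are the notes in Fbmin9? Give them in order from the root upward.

F♭ A𝄫 C♭ E𝄫 G♭

Root F♭, quality minor ninth:
root → F♭
3rd (minor 3rd) → A𝄫
5th (perfect 5th) → C♭
7th (minor 7th) → E𝄫
9th (major 9th) → G♭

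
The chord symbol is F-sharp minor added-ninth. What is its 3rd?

A

Root of F-sharp minor added-ninth = F-sharp. The 3rd is a minor 3rd: F-sharp up a minor 3rd → A.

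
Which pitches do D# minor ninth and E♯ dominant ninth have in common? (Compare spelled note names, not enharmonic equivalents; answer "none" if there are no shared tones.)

D-sharp  E-sharp

D# minor ninth = D-sharp, F-sharp, A-sharp, C-sharp, E-sharp.
E♯ dominant ninth = E-sharp, G-double-sharp, B-sharp, D-sharp, F-double-sharp.
Shared: D-sharp, E-sharp.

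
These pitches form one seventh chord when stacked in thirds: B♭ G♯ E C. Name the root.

Stacking in thirds gives C – E – G♯ – B♭, so C is the root — C augmented seventh.

C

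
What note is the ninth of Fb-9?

Fb-9 is built on Fb; its 9th is a major 9th above the root.
A second above F uses the letter G, and the major 9th above Fb is Gb.

Gb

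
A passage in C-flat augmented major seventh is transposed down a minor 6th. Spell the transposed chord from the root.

C-flat down a minor 6th → E-flat. New chord: E-flat augmented major seventh.
root → E-flat
3rd (major 3rd) → G
5th (augmented 5th) → B
7th (major 7th) → D

E-flat – G – B – D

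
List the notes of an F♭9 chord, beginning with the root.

Fb Ab Cb Ebb Gb

F♭9: dominant ninth on Fb.
Fb — root
Ab — major 3rd
Cb — perfect 5th
Ebb — minor 7th
Gb — major 9th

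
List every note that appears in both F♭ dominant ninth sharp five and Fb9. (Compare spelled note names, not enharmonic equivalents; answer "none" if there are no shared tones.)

Fb, Ab, Ebb, Gb

F♭ dominant ninth sharp five = Fb, Ab, C, Ebb, Gb.
Fb9 = Fb, Ab, Cb, Ebb, Gb.
Shared: Fb, Ab, Ebb, Gb.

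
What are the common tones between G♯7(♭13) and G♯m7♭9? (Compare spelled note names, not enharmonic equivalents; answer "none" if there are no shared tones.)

G♯7(♭13) = G#, B#, D#, F#, E.
G♯m7♭9 = G#, B, D#, F#, A.
Shared: G#, D#, F#.

G#  D#  F#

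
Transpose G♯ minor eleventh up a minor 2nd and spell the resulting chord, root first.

A minor 2nd up from G# is A, so the new chord is A minor eleventh.
A — root
C — minor 3rd
E — perfect 5th
G — minor 7th
B — major 9th
D — perfect 11th

A  C  E  G  B  D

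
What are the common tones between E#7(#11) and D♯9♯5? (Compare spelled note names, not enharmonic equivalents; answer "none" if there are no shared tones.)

E#7(#11) = E#, G##, B#, D#, A##.
D♯9♯5 = D#, F##, A##, C#, E#.
Shared: E#, D#, A##.

E#  D#  A##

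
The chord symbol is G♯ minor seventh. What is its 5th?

D-sharp

Root of G♯ minor seventh = G-sharp. The 5th is a perfect 5th: G-sharp up a perfect 5th → D-sharp.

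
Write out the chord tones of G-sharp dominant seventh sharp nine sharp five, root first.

Root G#, quality dominant seventh sharp nine sharp five:
G# — root
B# — major 3rd
D## — augmented 5th
F# — minor 7th
A## — augmented 9th

G#, B#, D##, F#, A##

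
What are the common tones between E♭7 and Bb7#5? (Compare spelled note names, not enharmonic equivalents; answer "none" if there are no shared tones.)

B♭

E♭7 = E♭, G, B♭, D♭.
Bb7#5 = B♭, D, F♯, A♭.
Shared: B♭.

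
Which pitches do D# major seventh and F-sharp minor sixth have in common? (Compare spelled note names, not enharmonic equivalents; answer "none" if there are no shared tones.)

D-sharp

D# major seventh = D-sharp, F-double-sharp, A-sharp, C-double-sharp.
F-sharp minor sixth = F-sharp, A, C-sharp, D-sharp.
Shared: D-sharp.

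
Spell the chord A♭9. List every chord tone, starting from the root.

Ab C Eb Gb Bb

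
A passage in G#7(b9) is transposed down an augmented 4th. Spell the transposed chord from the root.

An augmented 4th down from G# is D, so the new chord is D dominant seventh flat nine.
root → D
3rd (major 3rd) → F#
5th (perfect 5th) → A
7th (minor 7th) → C
9th (minor 9th) → Eb

D F# A C Eb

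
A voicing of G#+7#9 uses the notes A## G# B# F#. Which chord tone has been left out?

D##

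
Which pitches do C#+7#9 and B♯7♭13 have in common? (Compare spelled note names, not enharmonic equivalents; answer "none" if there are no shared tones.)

D##

C#+7#9 = C#, E#, G##, B, D##.
B♯7♭13 = B#, D##, F##, A#, G#.
Shared: D##.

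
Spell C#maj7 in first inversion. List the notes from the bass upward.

In root position, C#maj7 is C#–E#–G#–B#.
First inversion puts the third (E#) in the bass.

E#, G#, B#, C#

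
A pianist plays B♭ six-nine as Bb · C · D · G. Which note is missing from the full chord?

F

B♭ six-nine = Bb, D, F, G, C. The voicing lacks the 5th (perfect 5th), F.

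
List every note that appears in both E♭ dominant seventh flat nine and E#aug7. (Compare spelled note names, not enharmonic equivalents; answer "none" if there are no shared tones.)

E♭ dominant seventh flat nine = E♭, G, B♭, D♭, F♭.
E#aug7 = E♯, G𝄪, B𝄪, D♯.
Shared: none.

none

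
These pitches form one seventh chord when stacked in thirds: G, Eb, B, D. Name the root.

Eb

Stacking in thirds gives Eb – G – B – D, so Eb is the root — Eb augmented major seventh.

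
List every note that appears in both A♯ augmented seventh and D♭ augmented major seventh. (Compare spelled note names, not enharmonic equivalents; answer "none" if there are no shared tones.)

none

A♯ augmented seventh: A-sharp C-double-sharp E-double-sharp G-sharp
D♭ augmented major seventh: D-flat F A C
Common to both → none.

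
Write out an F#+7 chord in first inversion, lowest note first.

A#, C##, E, F#

F#+7 = F#–A#–C##–E; first inversion → third (A#) lowest.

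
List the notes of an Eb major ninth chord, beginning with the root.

Root Eb, quality major ninth:
root → Eb
3rd (major 3rd) → G
5th (perfect 5th) → Bb
7th (major 7th) → D
9th (major 9th) → F

Eb – G – Bb – D – F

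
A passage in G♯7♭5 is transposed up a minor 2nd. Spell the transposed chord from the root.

A C# Eb G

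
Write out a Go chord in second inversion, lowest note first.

D♭  G  B♭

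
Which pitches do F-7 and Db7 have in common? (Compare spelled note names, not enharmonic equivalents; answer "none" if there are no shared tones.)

F-7: F Ab C Eb
Db7: Db F Ab Cb
Common to both → F, Ab.

F, Ab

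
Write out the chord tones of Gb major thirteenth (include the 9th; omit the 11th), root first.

Gb Bb Db F Ab Eb

Gb major thirteenth: major thirteenth on Gb.
Gb — root
Bb — major 3rd
Db — perfect 5th
F — major 7th
Ab — major 9th
Eb — major 13th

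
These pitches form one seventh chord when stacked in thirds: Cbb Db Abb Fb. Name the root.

Stacking in thirds gives Db – Fb – Abb – Cbb, so Db is the root — Db diminished seventh.

Db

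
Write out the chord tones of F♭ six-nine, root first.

Fb – Ab – Cb – Db – Gb

F♭ six-nine: six-nine on Fb.
- root: Fb
- major 3rd: Ab
- perfect 5th: Cb
- major 6th: Db
- major 9th: Gb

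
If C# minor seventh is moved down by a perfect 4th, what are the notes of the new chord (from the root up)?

G♯  B  D♯  F♯

Transposed root: C♯ → G♯ (perfect 4th down). So we spell G♯ minor seventh:
Root: G♯
Minor 3rd (3rd): B
Perfect 5th (5th): D♯
Minor 7th (7th): F♯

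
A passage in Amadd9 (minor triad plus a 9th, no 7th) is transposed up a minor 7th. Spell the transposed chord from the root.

A up a minor 7th → G. New chord: G minor added-ninth.
- root: G
- minor 3rd: Bb
- perfect 5th: D
- major 9th: A

G, Bb, D, A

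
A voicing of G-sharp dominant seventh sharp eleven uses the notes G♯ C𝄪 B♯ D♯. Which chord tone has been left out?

F♯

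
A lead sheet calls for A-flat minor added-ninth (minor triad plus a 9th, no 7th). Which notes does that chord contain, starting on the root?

A-flat, C-flat, E-flat, B-flat

Root A-flat, quality minor added-ninth:
A-flat — root
C-flat — minor 3rd
E-flat — perfect 5th
B-flat — major 9th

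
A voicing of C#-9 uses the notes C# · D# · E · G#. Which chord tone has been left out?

B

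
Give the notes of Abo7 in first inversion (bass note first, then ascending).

In root position, Abo7 is A♭–C♭–E𝄫–G𝄫.
First inversion puts the third (C♭) in the bass.

C♭ E𝄫 G𝄫 A♭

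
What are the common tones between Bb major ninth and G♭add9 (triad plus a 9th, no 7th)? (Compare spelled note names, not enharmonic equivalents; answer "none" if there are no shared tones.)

Bb major ninth = Bb, D, F, A, C.
G♭add9 = Gb, Bb, Db, Ab.
Shared: Bb.

Bb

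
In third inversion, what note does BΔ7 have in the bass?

A#

BΔ7 in root position is B–D#–F#–A#.
Third inversion places the seventh in the bass, which is A#.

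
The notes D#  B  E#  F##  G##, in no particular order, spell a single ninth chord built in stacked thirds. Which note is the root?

E#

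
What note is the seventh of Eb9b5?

Db

Eb9b5 is built on Eb; its 7th is a minor 7th above the root.
A seventh above E uses the letter D, and the minor 7th above Eb is Db.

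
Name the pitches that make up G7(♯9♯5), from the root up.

G  B  D#  F  A#

G7(♯9♯5): dominant seventh sharp nine sharp five on G.
G — root
B — major 3rd
D# — augmented 5th
F — minor 7th
A# — augmented 9th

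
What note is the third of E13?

E13 is built on E; its 3rd is a major 3rd above the root.
A third above E uses the letter G, and the major 3rd above E is G#.

G#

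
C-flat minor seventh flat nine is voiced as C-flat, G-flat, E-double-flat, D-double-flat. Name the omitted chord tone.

B-double-flat

C-flat minor seventh flat nine = C-flat, E-double-flat, G-flat, B-double-flat, D-double-flat. The voicing lacks the 7th (minor 7th), B-double-flat.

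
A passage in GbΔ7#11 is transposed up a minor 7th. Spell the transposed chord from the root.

Fb, Ab, Cb, Eb, Bb

A minor 7th up from Gb is Fb, so the new chord is Fb major seventh sharp eleven.
Root: Fb
Major 3rd (3rd): Ab
Perfect 5th (5th): Cb
Major 7th (7th): Eb
Augmented 11th (11th): Bb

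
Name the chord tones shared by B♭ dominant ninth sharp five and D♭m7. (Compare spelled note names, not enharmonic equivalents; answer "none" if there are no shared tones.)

B♭ dominant ninth sharp five = B♭, D, F♯, A♭, C.
D♭m7 = D♭, F♭, A♭, C♭.
Shared: A♭.

A♭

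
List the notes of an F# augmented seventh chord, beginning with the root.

F-sharp A-sharp C-double-sharp E

F# augmented seventh is an augmented seventh built on F-sharp.
- root: F-sharp
- major 3rd: A-sharp
- augmented 5th: C-double-sharp
- minor 7th: E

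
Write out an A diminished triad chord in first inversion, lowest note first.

C  E♭  A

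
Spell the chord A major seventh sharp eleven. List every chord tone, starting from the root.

Root A, quality major seventh sharp eleven:
- root: A
- major 3rd: C-sharp
- perfect 5th: E
- major 7th: G-sharp
- augmented 11th: D-sharp

A, C-sharp, E, G-sharp, D-sharp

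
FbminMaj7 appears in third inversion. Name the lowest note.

FbminMaj7 = F♭–A𝄫–C♭–E♭. Third inversion → seventh in the bass = E♭.

E♭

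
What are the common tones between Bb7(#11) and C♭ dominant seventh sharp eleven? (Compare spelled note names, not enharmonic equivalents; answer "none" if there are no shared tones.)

F

Bb7(#11): Bb D F Ab E
C♭ dominant seventh sharp eleven: Cb Eb Gb Bbb F
Common to both → F.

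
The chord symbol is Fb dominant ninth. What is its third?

Fb dominant ninth is built on F-flat; its 3rd is a major 3rd above the root.
A third above F uses the letter A, and the major 3rd above F-flat is A-flat.

A-flat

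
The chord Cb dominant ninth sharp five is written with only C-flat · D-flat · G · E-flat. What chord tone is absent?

B-double-flat

Cb dominant ninth sharp five = C-flat, E-flat, G, B-double-flat, D-flat. The voicing lacks the 7th (minor 7th), B-double-flat.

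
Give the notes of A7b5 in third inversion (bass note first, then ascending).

G, A, C#, Eb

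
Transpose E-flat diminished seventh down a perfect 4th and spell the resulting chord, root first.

A perfect 4th down from E-flat is B-flat, so the new chord is B-flat diminished seventh.
B-flat — root
D-flat — minor 3rd
F-flat — diminished 5th
A-double-flat — diminished 7th

B-flat, D-flat, F-flat, A-double-flat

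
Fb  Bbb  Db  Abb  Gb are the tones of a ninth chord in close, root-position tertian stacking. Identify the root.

Stacking in thirds gives Gb – Bbb – Db – Fb – Abb, so Gb is the root — Gb minor seventh flat nine.

Gb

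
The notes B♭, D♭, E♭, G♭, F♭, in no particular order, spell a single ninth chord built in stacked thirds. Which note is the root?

E♭

Arranged so that each adjacent pair is a third by letter name: E♭ – G♭ – B♭ – D♭ – F♭.
The bottom of that stack, E♭, is the root (this is E♭ minor seventh flat nine).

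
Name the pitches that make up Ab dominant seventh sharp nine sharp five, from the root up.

Ab  C  E  Gb  B

Ab dominant seventh sharp nine sharp five: dominant seventh sharp nine sharp five on Ab.
- root: Ab
- major 3rd: C
- augmented 5th: E
- minor 7th: Gb
- augmented 9th: B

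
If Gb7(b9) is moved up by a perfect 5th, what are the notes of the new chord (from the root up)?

Db, F, Ab, Cb, Ebb

A perfect 5th up from Gb is Db, so the new chord is Db dominant seventh flat nine.
- root: Db
- major 3rd: F
- perfect 5th: Ab
- minor 7th: Cb
- minor 9th: Ebb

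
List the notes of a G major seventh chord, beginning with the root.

G major seventh is a major seventh built on G.
G — root
B — major 3rd
D — perfect 5th
F# — major 7th

G – B – D – F#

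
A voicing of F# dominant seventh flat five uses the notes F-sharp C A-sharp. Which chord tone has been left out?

E

The full F# dominant seventh flat five chord is F-sharp, A-sharp, C, E.
Comparing with the voicing, the minor 7th (7th) — E — is absent.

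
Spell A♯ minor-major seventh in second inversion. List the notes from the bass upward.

In root position, A♯ minor-major seventh is A#–C#–E#–G##.
Second inversion puts the fifth (E#) in the bass.

E# – G## – A# – C#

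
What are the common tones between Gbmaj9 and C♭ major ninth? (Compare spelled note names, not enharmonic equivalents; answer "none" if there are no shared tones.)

Gb, Bb, Db

Gbmaj9: Gb Bb Db F Ab
C♭ major ninth: Cb Eb Gb Bb Db
Common to both → Gb, Bb, Db.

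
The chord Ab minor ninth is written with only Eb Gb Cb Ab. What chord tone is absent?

The full Ab minor ninth chord is Ab, Cb, Eb, Gb, Bb.
Comparing with the voicing, the major 9th (9th) — Bb — is absent.

Bb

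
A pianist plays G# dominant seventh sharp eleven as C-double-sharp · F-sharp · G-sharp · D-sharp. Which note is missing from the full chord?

B-sharp

G# dominant seventh sharp eleven = G-sharp, B-sharp, D-sharp, F-sharp, C-double-sharp. The voicing lacks the 3rd (major 3rd), B-sharp.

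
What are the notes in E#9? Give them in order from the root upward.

Root E#, quality dominant ninth:
Root: E#
Major 3rd (3rd): G##
Perfect 5th (5th): B#
Minor 7th (7th): D#
Major 9th (9th): F##

E# – G## – B# – D# – F##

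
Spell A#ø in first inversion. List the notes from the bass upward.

In root position, A#ø is A#–C#–E–G#.
First inversion puts the third (C#) in the bass.

C#  E  G#  A#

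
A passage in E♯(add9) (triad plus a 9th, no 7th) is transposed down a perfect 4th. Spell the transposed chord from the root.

B♯, D𝄪, F𝄪, C𝄪

A perfect 4th down from E♯ is B♯, so the new chord is B♯ added-ninth.
root → B♯
3rd (major 3rd) → D𝄪
5th (perfect 5th) → F𝄪
9th (major 9th) → C𝄪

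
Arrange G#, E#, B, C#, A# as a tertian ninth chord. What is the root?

A#

Stacking in thirds gives A# – C# – E# – G# – B, so A# is the root — A# minor seventh flat nine.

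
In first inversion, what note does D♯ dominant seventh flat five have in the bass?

F##

D♯ dominant seventh flat five in root position is D#–F##–A–C#.
First inversion places the third in the bass, which is F##.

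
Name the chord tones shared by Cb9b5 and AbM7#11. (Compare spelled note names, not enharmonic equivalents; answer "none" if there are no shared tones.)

Cb9b5 = Cb, Eb, Gbb, Bbb, Db.
AbM7#11 = Ab, C, Eb, G, D.
Shared: Eb.

Eb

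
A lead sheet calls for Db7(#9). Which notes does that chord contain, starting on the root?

Db, F, Ab, Cb, E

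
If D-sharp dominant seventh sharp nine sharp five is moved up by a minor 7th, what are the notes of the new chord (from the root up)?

C-sharp  E-sharp  G-double-sharp  B  D-double-sharp

A minor 7th up from D-sharp is C-sharp, so the new chord is C-sharp dominant seventh sharp nine sharp five.
Root: C-sharp
Major 3rd (3rd): E-sharp
Augmented 5th (5th): G-double-sharp
Minor 7th (7th): B
Augmented 9th (9th): D-double-sharp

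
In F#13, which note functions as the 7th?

E

F#13 is built on F#; its 7th is a minor 7th above the root.
A seventh above F uses the letter E, and the minor 7th above F# is E.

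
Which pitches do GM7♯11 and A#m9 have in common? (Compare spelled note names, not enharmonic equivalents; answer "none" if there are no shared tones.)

C#

GM7♯11: G B D F# C#
A#m9: A# C# E# G# B#
Common to both → C#.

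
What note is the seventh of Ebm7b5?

Db

Root of Ebm7b5 = Eb. The 7th is a minor 7th: Eb up a minor 7th → Db.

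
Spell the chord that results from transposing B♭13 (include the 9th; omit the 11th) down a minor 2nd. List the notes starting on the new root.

A – C# – E – G – B – F#

Bb down a minor 2nd → A. New chord: A dominant thirteenth.
root → A
3rd (major 3rd) → C#
5th (perfect 5th) → E
7th (minor 7th) → G
9th (major 9th) → B
13th (major 13th) → F#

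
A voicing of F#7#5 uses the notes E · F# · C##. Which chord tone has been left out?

F#7#5 = F#, A#, C##, E. The voicing lacks the 3rd (major 3rd), A#.

A#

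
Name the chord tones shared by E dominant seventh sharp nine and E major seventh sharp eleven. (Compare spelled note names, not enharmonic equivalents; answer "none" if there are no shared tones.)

E G-sharp B

E dominant seventh sharp nine: E G-sharp B D F-double-sharp
E major seventh sharp eleven: E G-sharp B D-sharp A-sharp
Common to both → E, G-sharp, B.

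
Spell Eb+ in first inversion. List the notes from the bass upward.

In root position, Eb+ is Eb–G–B.
First inversion puts the third (G) in the bass.

G, B, Eb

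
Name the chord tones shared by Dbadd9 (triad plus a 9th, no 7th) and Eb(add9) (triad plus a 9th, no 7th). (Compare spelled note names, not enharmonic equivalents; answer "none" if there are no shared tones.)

Dbadd9 = Db, F, Ab, Eb.
Eb(add9) = Eb, G, Bb, F.
Shared: F, Eb.

F – Eb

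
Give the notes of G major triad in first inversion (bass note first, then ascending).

G major triad = G–B–D; first inversion → third (B) lowest.

B, D, G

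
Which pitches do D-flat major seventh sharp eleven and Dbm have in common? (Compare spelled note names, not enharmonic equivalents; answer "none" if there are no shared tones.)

Db – Ab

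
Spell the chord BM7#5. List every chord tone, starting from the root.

B, D#, F##, A#

BM7#5: augmented major seventh on B.
B — root
D# — major 3rd
F## — augmented 5th
A# — major 7th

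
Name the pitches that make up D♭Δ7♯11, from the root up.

D♭ F A♭ C G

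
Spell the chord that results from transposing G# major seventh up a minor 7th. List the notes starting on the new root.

A minor 7th up from G# is F#, so the new chord is F# major seventh.
F# — root
A# — major 3rd
C# — perfect 5th
E# — major 7th

F#, A#, C#, E#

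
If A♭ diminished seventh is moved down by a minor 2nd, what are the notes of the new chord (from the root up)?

Transposed root: A-flat → G (minor 2nd down). So we spell G diminished seventh:
- root: G
- minor 3rd: B-flat
- diminished 5th: D-flat
- diminished 7th: F-flat

G  B-flat  D-flat  F-flat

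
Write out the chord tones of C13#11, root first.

Root C, quality dominant thirteenth sharp eleven:
- root: C
- major 3rd: E
- perfect 5th: G
- minor 7th: B♭
- major 9th: D
- augmented 11th: F♯
- major 13th: A

C  E  G  B♭  D  F♯  A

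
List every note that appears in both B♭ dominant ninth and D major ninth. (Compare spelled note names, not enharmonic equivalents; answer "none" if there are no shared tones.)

D

B♭ dominant ninth: B-flat D F A-flat C
D major ninth: D F-sharp A C-sharp E
Common to both → D.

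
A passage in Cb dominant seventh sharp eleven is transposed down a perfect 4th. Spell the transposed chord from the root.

A perfect 4th down from C-flat is G-flat, so the new chord is G-flat dominant seventh sharp eleven.
- root: G-flat
- major 3rd: B-flat
- perfect 5th: D-flat
- minor 7th: F-flat
- augmented 11th: C

G-flat  B-flat  D-flat  F-flat  C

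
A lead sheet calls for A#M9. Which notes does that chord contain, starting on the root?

A#M9 is a major ninth built on A#.
A# — root
C## — major 3rd
E# — perfect 5th
G## — major 7th
B# — major 9th

A#, C##, E#, G##, B#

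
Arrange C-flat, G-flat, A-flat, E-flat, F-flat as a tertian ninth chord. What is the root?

Arranged so that each adjacent pair is a third by letter name: F-flat – A-flat – C-flat – E-flat – G-flat.
The bottom of that stack, F-flat, is the root (this is F-flat major ninth).

F-flat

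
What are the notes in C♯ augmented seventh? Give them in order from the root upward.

C-sharp, E-sharp, G-double-sharp, B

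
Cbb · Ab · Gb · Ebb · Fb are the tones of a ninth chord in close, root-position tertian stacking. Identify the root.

Stacking in thirds gives Fb – Ab – Cbb – Ebb – Gb, so Fb is the root — Fb dominant ninth flat five.

Fb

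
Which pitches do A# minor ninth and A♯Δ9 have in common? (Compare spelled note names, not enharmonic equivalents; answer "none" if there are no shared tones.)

A# – E# – B#

A# minor ninth: A# C# E# G# B#
A♯Δ9: A# C## E# G## B#
Common to both → A#, E#, B#.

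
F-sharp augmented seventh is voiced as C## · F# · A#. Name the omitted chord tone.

E

F-sharp augmented seventh = F#, A#, C##, E. The voicing lacks the 7th (minor 7th), E.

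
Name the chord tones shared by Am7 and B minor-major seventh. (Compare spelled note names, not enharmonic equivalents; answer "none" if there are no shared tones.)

none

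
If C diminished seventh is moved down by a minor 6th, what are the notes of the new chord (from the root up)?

A minor 6th down from C is E, so the new chord is E diminished seventh.
root → E
3rd (minor 3rd) → G
5th (diminished 5th) → Bb
7th (diminished 7th) → Db

E, G, Bb, Db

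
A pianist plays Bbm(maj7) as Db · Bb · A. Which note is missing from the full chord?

Bbm(maj7) = Bb, Db, F, A. The voicing lacks the 5th (perfect 5th), F.

F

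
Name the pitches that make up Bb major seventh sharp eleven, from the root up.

Bb major seventh sharp eleven: major seventh sharp eleven on Bb.
Root: Bb
Major 3rd (3rd): D
Perfect 5th (5th): F
Major 7th (7th): A
Augmented 11th (11th): E

Bb D F A E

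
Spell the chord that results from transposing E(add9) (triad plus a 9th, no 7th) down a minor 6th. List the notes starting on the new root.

A minor 6th down from E is G#, so the new chord is G# added-ninth.
Root: G#
Major 3rd (3rd): B#
Perfect 5th (5th): D#
Major 9th (9th): A#

G#, B#, D#, A#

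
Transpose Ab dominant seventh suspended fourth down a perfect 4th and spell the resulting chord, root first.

Eb, Ab, Bb, Db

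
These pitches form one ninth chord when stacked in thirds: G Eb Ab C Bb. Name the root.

Ab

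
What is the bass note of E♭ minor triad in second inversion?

E♭ minor triad = Eb–Gb–Bb. Second inversion → fifth in the bass = Bb.

Bb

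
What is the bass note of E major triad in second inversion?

E major triad in root position is E–G#–B.
Second inversion places the fifth in the bass, which is B.

B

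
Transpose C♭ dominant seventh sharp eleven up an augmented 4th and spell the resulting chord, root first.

F  A  C  E-flat  B

An augmented 4th up from C-flat is F, so the new chord is F dominant seventh sharp eleven.
root → F
3rd (major 3rd) → A
5th (perfect 5th) → C
7th (minor 7th) → E-flat
11th (augmented 11th) → B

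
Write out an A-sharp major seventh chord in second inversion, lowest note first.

E-sharp, G-double-sharp, A-sharp, C-double-sharp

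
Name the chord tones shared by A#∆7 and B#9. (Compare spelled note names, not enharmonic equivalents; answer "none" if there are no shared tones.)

A# C##

A#∆7: A# C## E# G##
B#9: B# D## F## A# C##
Common to both → A#, C##.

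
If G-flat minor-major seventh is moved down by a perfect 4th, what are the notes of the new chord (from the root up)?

Transposed root: G♭ → D♭ (perfect 4th down). So we spell D♭ minor-major seventh:
root → D♭
3rd (minor 3rd) → F♭
5th (perfect 5th) → A♭
7th (major 7th) → C

D♭  F♭  A♭  C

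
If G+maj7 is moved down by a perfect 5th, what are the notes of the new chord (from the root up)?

C E G# B

A perfect 5th down from G is C, so the new chord is C augmented major seventh.
- root: C
- major 3rd: E
- augmented 5th: G#
- major 7th: B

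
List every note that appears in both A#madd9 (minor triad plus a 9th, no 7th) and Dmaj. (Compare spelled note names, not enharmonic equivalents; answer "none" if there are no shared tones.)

none

A#madd9: A# C# E# B#
Dmaj: D F# A
Common to both → none.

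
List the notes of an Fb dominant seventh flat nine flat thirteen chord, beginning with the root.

Fb  Ab  Cb  Ebb  Gbb  Dbb

Root Fb, quality dominant seventh flat nine flat thirteen:
Fb — root
Ab — major 3rd
Cb — perfect 5th
Ebb — minor 7th
Gbb — minor 9th
Dbb — minor 13th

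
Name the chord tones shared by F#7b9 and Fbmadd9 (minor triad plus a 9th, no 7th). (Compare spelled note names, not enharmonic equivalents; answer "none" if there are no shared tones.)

none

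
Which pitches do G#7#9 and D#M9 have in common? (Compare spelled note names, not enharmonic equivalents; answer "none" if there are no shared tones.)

D♯

G#7#9 = G♯, B♯, D♯, F♯, A𝄪.
D#M9 = D♯, F𝄪, A♯, C𝄪, E♯.
Shared: D♯.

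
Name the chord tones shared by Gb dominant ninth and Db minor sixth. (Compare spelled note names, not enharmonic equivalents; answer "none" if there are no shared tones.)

B-flat – D-flat – F-flat – A-flat

Gb dominant ninth = G-flat, B-flat, D-flat, F-flat, A-flat.
Db minor sixth = D-flat, F-flat, A-flat, B-flat.
Shared: B-flat, D-flat, F-flat, A-flat.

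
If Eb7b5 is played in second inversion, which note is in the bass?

B𝄫

Eb7b5 = E♭–G–B𝄫–D♭. Second inversion → fifth in the bass = B𝄫.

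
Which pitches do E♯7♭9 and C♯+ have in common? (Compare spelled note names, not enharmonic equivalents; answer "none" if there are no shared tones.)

E# – G##

E♯7♭9: E# G## B# D# F#
C♯+: C# E# G##
Common to both → E#, G##.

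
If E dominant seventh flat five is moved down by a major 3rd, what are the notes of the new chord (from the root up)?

C  E  G♭  B♭

Transposed root: E → C (major 3rd down). So we spell C dominant seventh flat five:
root → C
3rd (major 3rd) → E
5th (diminished 5th) → G♭
7th (minor 7th) → B♭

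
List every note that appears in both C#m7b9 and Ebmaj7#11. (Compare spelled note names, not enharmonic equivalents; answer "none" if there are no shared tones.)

C#m7b9 = C#, E, G#, B, D.
Ebmaj7#11 = Eb, G, Bb, D, A.
Shared: D.

D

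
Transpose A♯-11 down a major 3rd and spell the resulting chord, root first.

A♯ down a major 3rd → F♯. New chord: F♯ minor eleventh.
F♯ — root
A — minor 3rd
C♯ — perfect 5th
E — minor 7th
G♯ — major 9th
B — perfect 11th

F♯, A, C♯, E, G♯, B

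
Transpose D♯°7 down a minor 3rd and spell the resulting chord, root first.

D# down a minor 3rd → B#. New chord: B# diminished seventh.
Root: B#
Minor 3rd (3rd): D#
Diminished 5th (5th): F#
Diminished 7th (7th): A

B#, D#, F#, A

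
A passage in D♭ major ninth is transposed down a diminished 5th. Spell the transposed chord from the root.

G, B, D, F#, A

Transposed root: Db → G (diminished 5th down). So we spell G major ninth:
Root: G
Major 3rd (3rd): B
Perfect 5th (5th): D
Major 7th (7th): F#
Major 9th (9th): A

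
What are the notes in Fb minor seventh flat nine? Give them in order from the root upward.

F-flat, A-double-flat, C-flat, E-double-flat, G-double-flat

Fb minor seventh flat nine is a minor seventh flat nine built on F-flat.
root → F-flat
3rd (minor 3rd) → A-double-flat
5th (perfect 5th) → C-flat
7th (minor 7th) → E-double-flat
9th (minor 9th) → G-double-flat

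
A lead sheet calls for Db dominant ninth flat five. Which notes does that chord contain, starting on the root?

D♭ – F – A𝄫 – C♭ – E♭

Root D♭, quality dominant ninth flat five:
root → D♭
3rd (major 3rd) → F
5th (diminished 5th) → A𝄫
7th (minor 7th) → C♭
9th (major 9th) → E♭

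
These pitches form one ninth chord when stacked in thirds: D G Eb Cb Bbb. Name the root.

Arranged so that each adjacent pair is a third by letter name: Cb – Eb – G – Bbb – D.
The bottom of that stack, Cb, is the root (this is Cb dominant seventh sharp nine sharp five).

Cb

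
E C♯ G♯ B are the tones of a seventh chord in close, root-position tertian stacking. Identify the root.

Stacking in thirds gives C♯ – E – G♯ – B, so C♯ is the root — C♯ minor seventh.

C♯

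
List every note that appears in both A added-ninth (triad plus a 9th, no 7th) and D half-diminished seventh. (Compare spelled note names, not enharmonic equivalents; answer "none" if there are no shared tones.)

none

A added-ninth: A C-sharp E B
D half-diminished seventh: D F A-flat C
Common to both → none.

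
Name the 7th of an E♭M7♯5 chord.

Root of E♭M7♯5 = E♭. The 7th is a major 7th: E♭ up a major 7th → D.

D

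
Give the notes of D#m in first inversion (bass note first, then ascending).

F# – A# – D#

In root position, D#m is D#–F#–A#.
First inversion puts the third (F#) in the bass.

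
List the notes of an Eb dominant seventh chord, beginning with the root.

E-flat, G, B-flat, D-flat

Eb dominant seventh is a dominant seventh built on E-flat.
E-flat — root
G — major 3rd
B-flat — perfect 5th
D-flat — minor 7th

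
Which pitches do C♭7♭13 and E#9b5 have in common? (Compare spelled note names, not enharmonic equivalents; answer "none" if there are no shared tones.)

C♭7♭13: Cb Eb Gb Bbb Abb
E#9b5: E# G## B D# F##
Common to both → none.

none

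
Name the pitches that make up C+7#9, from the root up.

C+7#9: dominant seventh sharp nine sharp five on C.
root → C
3rd (major 3rd) → E
5th (augmented 5th) → G♯
7th (minor 7th) → B♭
9th (augmented 9th) → D♯

C E G♯ B♭ D♯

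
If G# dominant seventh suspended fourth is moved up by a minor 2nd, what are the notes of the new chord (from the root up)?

A D E G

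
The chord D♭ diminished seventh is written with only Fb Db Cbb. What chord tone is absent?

D♭ diminished seventh = Db, Fb, Abb, Cbb. The voicing lacks the 5th (diminished 5th), Abb.

Abb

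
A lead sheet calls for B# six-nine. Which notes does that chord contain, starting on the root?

B#, D##, F##, G##, C##

B# six-nine: six-nine on B#.
Root: B#
Major 3rd (3rd): D##
Perfect 5th (5th): F##
Major 6th (6th): G##
Major 9th (9th): C##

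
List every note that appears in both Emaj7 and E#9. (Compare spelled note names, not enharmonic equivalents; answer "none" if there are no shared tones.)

D♯

Emaj7: E G♯ B D♯
E#9: E♯ G𝄪 B♯ D♯ F𝄪
Common to both → D♯.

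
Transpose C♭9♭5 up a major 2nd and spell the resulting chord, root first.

Db – F – Abb – Cb – Eb

Cb up a major 2nd → Db. New chord: Db dominant ninth flat five.
Root: Db
Major 3rd (3rd): F
Diminished 5th (5th): Abb
Minor 7th (7th): Cb
Major 9th (9th): Eb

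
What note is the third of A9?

C#

Root of A9 = A. The 3rd is a major 3rd: A up a major 3rd → C#.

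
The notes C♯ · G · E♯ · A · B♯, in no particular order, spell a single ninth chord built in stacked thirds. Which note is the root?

Arranged so that each adjacent pair is a third by letter name: A – C♯ – E♯ – G – B♯.
The bottom of that stack, A, is the root (this is A dominant seventh sharp nine sharp five).

A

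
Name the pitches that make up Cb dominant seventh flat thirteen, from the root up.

Root Cb, quality dominant seventh flat thirteen:
Root: Cb
Major 3rd (3rd): Eb
Perfect 5th (5th): Gb
Minor 7th (7th): Bbb
Minor 13th (13th): Abb

Cb – Eb – Gb – Bbb – Abb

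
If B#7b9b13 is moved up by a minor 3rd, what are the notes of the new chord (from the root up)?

D#, F##, A#, C#, E, B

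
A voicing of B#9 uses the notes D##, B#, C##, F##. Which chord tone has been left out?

The full B#9 chord is B#, D##, F##, A#, C##.
Comparing with the voicing, the minor 7th (7th) — A# — is absent.

A#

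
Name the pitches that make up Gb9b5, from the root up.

Gb, Bb, Dbb, Fb, Ab

Root Gb, quality dominant ninth flat five:
Gb — root
Bb — major 3rd
Dbb — diminished 5th
Fb — minor 7th
Ab — major 9th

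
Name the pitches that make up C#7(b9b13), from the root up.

C♯ – E♯ – G♯ – B – D – A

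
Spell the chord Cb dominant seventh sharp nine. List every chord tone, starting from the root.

Cb – Eb – Gb – Bbb – D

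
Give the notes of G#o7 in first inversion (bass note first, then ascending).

B D F G♯

In root position, G#o7 is G♯–B–D–F.
First inversion puts the third (B) in the bass.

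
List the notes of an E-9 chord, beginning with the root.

E G B D F#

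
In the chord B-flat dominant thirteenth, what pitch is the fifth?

F

Root of B-flat dominant thirteenth = B♭. The 5th is a perfect 5th: B♭ up a perfect 5th → F.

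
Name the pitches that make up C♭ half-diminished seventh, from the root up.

C♭ half-diminished seventh: half-diminished seventh on C-flat.
Root: C-flat
Minor 3rd (3rd): E-double-flat
Diminished 5th (5th): G-double-flat
Minor 7th (7th): B-double-flat

C-flat, E-double-flat, G-double-flat, B-double-flat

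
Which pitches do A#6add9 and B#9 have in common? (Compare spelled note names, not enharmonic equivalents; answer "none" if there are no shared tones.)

A#6add9 = A#, C##, E#, F##, B#.
B#9 = B#, D##, F##, A#, C##.
Shared: A#, C##, F##, B#.

A#  C##  F##  B#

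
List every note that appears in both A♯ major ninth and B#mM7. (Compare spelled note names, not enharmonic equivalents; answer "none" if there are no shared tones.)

B#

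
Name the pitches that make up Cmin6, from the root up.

C – Eb – G – A

Cmin6 is a minor sixth built on C.
C — root
Eb — minor 3rd
G — perfect 5th
A — major 6th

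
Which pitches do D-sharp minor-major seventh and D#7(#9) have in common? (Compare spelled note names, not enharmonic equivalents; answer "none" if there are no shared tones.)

D#  A#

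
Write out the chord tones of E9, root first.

E9 is a dominant ninth built on E.
- root: E
- major 3rd: G♯
- perfect 5th: B
- minor 7th: D
- major 9th: F♯

E – G♯ – B – D – F♯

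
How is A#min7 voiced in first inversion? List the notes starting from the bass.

A#min7 = A#–C#–E#–G#; first inversion → third (C#) lowest.

C#  E#  G#  A#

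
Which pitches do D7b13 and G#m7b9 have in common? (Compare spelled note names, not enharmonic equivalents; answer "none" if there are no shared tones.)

D7b13: D F# A C Bb
G#m7b9: G# B D# F# A
Common to both → F#, A.

F# – A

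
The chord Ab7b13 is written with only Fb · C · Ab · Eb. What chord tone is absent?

Ab7b13 = Ab, C, Eb, Gb, Fb. The voicing lacks the 7th (minor 7th), Gb.

Gb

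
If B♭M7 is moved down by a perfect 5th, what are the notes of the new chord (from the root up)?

Eb – G – Bb – D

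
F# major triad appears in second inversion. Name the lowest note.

C-sharp

F# major triad = F-sharp–A-sharp–C-sharp. Second inversion → fifth in the bass = C-sharp.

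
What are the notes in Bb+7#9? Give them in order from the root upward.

B♭ D F♯ A♭ C♯

Bb+7#9 is a dominant seventh sharp nine sharp five built on B♭.
root → B♭
3rd (major 3rd) → D
5th (augmented 5th) → F♯
7th (minor 7th) → A♭
9th (augmented 9th) → C♯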